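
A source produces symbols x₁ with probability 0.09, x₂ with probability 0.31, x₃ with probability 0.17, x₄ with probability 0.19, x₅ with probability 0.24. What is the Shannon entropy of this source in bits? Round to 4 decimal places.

H = −Σ pᵢ log₂ pᵢ.
−0.09·log₂(0.09) = 0.3127
−0.31·log₂(0.31) = 0.5238
−0.17·log₂(0.17) = 0.4346
−0.19·log₂(0.19) = 0.4552
−0.24·log₂(0.24) = 0.4941
Sum ≈ 2.2204 → 2.2204 bits.

2.2204 bits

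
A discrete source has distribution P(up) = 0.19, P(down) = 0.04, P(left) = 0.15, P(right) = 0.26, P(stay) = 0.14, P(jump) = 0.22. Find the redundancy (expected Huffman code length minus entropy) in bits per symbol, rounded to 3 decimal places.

0.076 bits

Entropy H = −Σ p log₂ p ≈ 2.4345 bits.
Huffman merges: 1/25+7/50→9/50; 3/20+9/50→33/100; 19/100+11/50→41/100; 13/50+33/100→59/100; 41/100+59/100→1. L = 251/100 ≈ 2.5100.
L − H = 2.5100 − 2.4345 = 0.076 bits.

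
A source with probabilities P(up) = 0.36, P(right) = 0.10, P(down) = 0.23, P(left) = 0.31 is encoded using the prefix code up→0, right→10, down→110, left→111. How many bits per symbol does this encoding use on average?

2.18 bits/symbol

L̄ = Σ pᵢ·ℓᵢ = 0.36·1 + 0.10·2 + 0.23·3 + 0.31·3 = 2.18 bits/symbol.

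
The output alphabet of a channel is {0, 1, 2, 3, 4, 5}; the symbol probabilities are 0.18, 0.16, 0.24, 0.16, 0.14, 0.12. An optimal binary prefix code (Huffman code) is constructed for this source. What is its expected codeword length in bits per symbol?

Repeatedly combine the two least-probable nodes; the expected code length is the sum of the merged weights.
merge 3/25 + 7/50 → 13/50
merge 4/25 + 4/25 → 8/25
merge 9/50 + 6/25 → 21/50
merge 13/50 + 8/25 → 29/50
merge 21/50 + 29/50 → 1
L = 13/50 + 8/25 + 21/50 + 29/50 + 1 = 129/50 = 2.58 bits/symbol.

2.58 bits/symbol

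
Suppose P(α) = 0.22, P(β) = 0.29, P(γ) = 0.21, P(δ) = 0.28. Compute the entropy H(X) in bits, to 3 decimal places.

1.986 bits

H = −Σ pᵢ log₂ pᵢ.
−0.22·log₂(0.22) = 0.4806
−0.29·log₂(0.29) = 0.5179
−0.21·log₂(0.21) = 0.4728
−0.28·log₂(0.28) = 0.5142
Sum ≈ 1.9855 → 1.986 bits.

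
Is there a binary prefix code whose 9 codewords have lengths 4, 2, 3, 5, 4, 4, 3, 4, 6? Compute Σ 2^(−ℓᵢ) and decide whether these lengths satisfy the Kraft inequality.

With common denominator 2^6 = 64: Σ 2^(−ℓᵢ) = 4/64 + 16/64 + 8/64 + 2/64 + 4/64 + 4/64 + 8/64 + 4/64 + 1/64 = 51/64 = 0.796875.
Kraft's inequality requires Σ ≤ 1; here Σ = 0.796875 ≤ 1, so such a prefix code exists.

0.796875; yes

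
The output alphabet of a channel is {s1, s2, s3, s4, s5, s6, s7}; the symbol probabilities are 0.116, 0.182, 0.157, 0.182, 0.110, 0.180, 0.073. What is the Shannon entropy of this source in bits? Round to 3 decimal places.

H = −Σ pᵢ log₂ pᵢ.
−0.116·log₂(0.116) = 0.3605
−0.182·log₂(0.182) = 0.4474
−0.157·log₂(0.157) = 0.4194
−0.182·log₂(0.182) = 0.4474
−0.110·log₂(0.110) = 0.3503
−0.180·log₂(0.180) = 0.4453
−0.073·log₂(0.073) = 0.2756
Sum ≈ 2.7458 → 2.746 bits.

2.746 bits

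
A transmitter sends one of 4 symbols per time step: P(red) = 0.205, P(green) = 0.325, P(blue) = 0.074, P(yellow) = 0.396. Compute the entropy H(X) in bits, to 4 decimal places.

H = −Σ pᵢ log₂ pᵢ.
−0.205·log₂(0.205) = 0.4687
−0.325·log₂(0.325) = 0.5270
−0.074·log₂(0.074) = 0.2780
−0.396·log₂(0.396) = 0.5292
Sum ≈ 1.8029 → 1.8029 bits.

1.8029 bits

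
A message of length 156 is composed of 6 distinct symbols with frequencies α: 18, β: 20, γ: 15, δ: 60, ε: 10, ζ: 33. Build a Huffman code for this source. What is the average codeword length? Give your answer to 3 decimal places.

2.391 bits/symbol

Probabilities are the counts divided by 156.
Repeatedly combine the two least-probable nodes; the expected code length is the sum of the merged weights.
merge 5/78 + 5/52 → 25/156
merge 3/26 + 5/39 → 19/78
merge 25/156 + 11/52 → 29/78
merge 19/78 + 29/78 → 8/13
merge 5/13 + 8/13 → 1
L = 25/156 + 19/78 + 29/78 + 8/13 + 1 = 373/156 ≈ 2.391 bits/symbol.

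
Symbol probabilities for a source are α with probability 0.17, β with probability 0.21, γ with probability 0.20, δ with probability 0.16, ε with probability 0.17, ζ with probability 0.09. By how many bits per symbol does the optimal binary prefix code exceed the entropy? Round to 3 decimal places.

Entropy H = −Σ p log₂ p ≈ 2.5421 bits.
Huffman merges: 9/100+4/25→1/4; 17/100+17/100→17/50; 1/5+21/100→41/100; 1/4+17/50→59/100; 41/100+59/100→1. L = 259/100 ≈ 2.5900.
L − H = 2.5900 − 2.5421 = 0.048 bits.

0.048 bits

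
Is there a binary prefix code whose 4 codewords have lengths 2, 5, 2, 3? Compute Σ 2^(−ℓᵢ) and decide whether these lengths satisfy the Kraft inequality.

With common denominator 2^5 = 32: Σ 2^(−ℓᵢ) = 8/32 + 1/32 + 8/32 + 4/32 = 21/32 = 0.65625.
Kraft's inequality requires Σ ≤ 1; here Σ = 0.65625 ≤ 1, so such a prefix code exists.

0.65625; yes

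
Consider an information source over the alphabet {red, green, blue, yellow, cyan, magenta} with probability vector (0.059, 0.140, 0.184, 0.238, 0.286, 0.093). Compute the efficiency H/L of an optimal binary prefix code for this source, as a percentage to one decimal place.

Entropy H = −Σ p log₂ p ≈ 2.4154 bits.
Huffman merges: 59/1000+93/1000→19/125; 7/50+19/125→73/250; 23/125+119/500→211/500; 143/500+73/250→289/500; 211/500+289/500→1. L = 611/250 ≈ 2.4440.
Efficiency = H/L = 2.4154/2.4440 = 98.8%.

98.8%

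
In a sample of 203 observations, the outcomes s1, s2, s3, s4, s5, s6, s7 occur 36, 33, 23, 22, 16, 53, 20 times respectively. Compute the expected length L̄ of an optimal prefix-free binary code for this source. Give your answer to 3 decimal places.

Probabilities are the counts divided by 203.
Repeatedly combine the two least-probable nodes; the expected code length is the sum of the merged weights.
merge 16/203 + 20/203 → 36/203
merge 22/203 + 23/203 → 45/203
merge 33/203 + 36/203 → 69/203
merge 36/203 + 45/203 → 81/203
merge 53/203 + 69/203 → 122/203
merge 81/203 + 122/203 → 1
L = 36/203 + 45/203 + 69/203 + 81/203 + 122/203 + 1 = 556/203 ≈ 2.739 bits/symbol.

2.739 bits/symbol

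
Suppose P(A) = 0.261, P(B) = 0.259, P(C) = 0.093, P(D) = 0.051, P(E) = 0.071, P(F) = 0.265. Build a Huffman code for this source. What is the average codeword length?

2.337 bits/symbol

Repeatedly combine the two least-probable nodes; the expected code length is the sum of the merged weights.
merge 51/1000 + 71/1000 → 61/500
merge 93/1000 + 61/500 → 43/200
merge 43/200 + 259/1000 → 237/500
merge 261/1000 + 53/200 → 263/500
merge 237/500 + 263/500 → 1
L = 61/500 + 43/200 + 237/500 + 263/500 + 1 = 2337/1000 = 2.337 bits/symbol.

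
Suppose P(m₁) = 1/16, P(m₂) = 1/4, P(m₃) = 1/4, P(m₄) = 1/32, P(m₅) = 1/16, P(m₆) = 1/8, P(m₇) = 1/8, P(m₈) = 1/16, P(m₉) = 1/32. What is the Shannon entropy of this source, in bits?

2.8125 bits

Each probability is a power of 1/2, so log₂(1/p) is an integer.
H = Σ p·log₂(1/p) = 1/16·4 + 1/4·2 + 1/4·2 + 1/32·5 + 1/16·4 + 1/8·3 + 1/8·3 + 1/16·4 + 1/32·5 = 2.8125 bits.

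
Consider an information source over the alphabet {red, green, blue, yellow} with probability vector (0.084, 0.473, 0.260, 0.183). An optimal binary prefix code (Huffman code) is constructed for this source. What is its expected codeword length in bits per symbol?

Repeatedly combine the two least-probable nodes; the expected code length is the sum of the merged weights.
merge 21/250 + 183/1000 → 267/1000
merge 13/50 + 267/1000 → 527/1000
merge 473/1000 + 527/1000 → 1
L = 267/1000 + 527/1000 + 1 = 897/500 = 1.794 bits/symbol.

1.794 bits/symbol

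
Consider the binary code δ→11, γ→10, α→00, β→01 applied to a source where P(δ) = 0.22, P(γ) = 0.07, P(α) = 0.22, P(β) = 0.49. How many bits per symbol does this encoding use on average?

2 bits/symbol

L̄ = Σ pᵢ·ℓᵢ = 0.22·2 + 0.07·2 + 0.22·2 + 0.49·2 = 2 bits/symbol.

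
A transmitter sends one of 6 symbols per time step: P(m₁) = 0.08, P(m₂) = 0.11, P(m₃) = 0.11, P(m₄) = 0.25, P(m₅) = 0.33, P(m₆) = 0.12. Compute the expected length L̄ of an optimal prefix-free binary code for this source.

Repeatedly combine the two least-probable nodes; the expected code length is the sum of the merged weights.
merge 2/25 + 11/100 → 19/100
merge 11/100 + 3/25 → 23/100
merge 19/100 + 23/100 → 21/50
merge 1/4 + 33/100 → 29/50
merge 21/50 + 29/50 → 1
L = 19/100 + 23/100 + 21/50 + 29/50 + 1 = 121/50 = 2.42 bits/symbol.

2.42 bits/symbol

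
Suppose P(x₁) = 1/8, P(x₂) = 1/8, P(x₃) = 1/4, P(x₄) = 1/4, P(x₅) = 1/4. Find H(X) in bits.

Each probability is a power of 1/2, so log₂(1/p) is an integer.
H = Σ p·log₂(1/p) = 1/8·3 + 1/8·3 + 1/4·2 + 1/4·2 + 1/4·2 = 2.25 bits.

2.25 bits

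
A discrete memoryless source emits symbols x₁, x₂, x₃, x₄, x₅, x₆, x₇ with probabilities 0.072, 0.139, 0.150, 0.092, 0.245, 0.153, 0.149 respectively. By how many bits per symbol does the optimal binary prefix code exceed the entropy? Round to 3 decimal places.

0.038 bits

Entropy H = −Σ p log₂ p ≈ 2.7170 bits.
Huffman merges: 9/125+23/250→41/250; 139/1000+149/1000→36/125; 3/20+153/1000→303/1000; 41/250+49/200→409/1000; 36/125+303/1000→591/1000; 409/1000+591/1000→1. L = 551/200 ≈ 2.7550.
L − H = 2.7550 − 2.7170 = 0.038 bits.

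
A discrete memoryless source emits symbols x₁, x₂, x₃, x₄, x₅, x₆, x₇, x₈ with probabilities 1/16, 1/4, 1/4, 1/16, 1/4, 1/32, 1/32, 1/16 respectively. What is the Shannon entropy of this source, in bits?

Each probability is a power of 1/2, so log₂(1/p) is an integer.
H = Σ p·log₂(1/p) = 1/16·4 + 1/4·2 + 1/4·2 + 1/16·4 + 1/4·2 + 1/32·5 + 1/32·5 + 1/16·4 = 2.5625 bits.

2.5625 bits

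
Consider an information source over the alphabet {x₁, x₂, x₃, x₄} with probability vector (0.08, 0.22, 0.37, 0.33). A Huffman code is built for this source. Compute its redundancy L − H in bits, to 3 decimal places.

0.099 bits

Entropy H = −Σ p log₂ p ≈ 1.8306 bits.
Huffman merges: 2/25+11/50→3/10; 3/10+33/100→63/100; 37/100+63/100→1. L = 193/100 ≈ 1.9300.
L − H = 1.9300 − 1.8306 = 0.099 bits.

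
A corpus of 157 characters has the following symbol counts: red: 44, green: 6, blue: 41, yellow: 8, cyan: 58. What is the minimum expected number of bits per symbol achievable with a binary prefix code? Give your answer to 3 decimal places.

2.070 bits/symbol

Probabilities are the counts divided by 157.
Repeatedly combine the two least-probable nodes; the expected code length is the sum of the merged weights.
merge 6/157 + 8/157 → 14/157
merge 14/157 + 41/157 → 55/157
merge 44/157 + 55/157 → 99/157
merge 58/157 + 99/157 → 1
L = 14/157 + 55/157 + 99/157 + 1 = 325/157 ≈ 2.070 bits/symbol.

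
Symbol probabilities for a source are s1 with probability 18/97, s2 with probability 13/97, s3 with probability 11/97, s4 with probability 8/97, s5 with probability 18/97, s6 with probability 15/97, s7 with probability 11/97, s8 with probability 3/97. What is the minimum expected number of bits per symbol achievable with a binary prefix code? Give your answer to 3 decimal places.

2.928 bits/symbol

Repeatedly combine the two least-probable nodes; the expected code length is the sum of the merged weights.
merge 3/97 + 8/97 → 11/97
merge 11/97 + 11/97 → 22/97
merge 11/97 + 13/97 → 24/97
merge 15/97 + 18/97 → 33/97
merge 18/97 + 22/97 → 40/97
merge 24/97 + 33/97 → 57/97
merge 40/97 + 57/97 → 1
L = 11/97 + 22/97 + 24/97 + 33/97 + 40/97 + 57/97 + 1 = 284/97 ≈ 2.928 bits/symbol.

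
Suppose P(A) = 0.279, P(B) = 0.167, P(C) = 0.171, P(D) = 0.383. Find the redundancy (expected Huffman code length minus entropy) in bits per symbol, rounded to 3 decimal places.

0.044 bits

Entropy H = −Σ p log₂ p ≈ 1.9110 bits.
Huffman merges: 167/1000+171/1000→169/500; 279/1000+169/500→617/1000; 383/1000+617/1000→1. L = 391/200 ≈ 1.9550.
L − H = 1.9550 − 1.9110 = 0.044 bits.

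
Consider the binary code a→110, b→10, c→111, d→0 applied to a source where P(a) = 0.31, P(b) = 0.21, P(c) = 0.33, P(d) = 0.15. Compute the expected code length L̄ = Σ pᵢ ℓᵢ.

2.49 bits/symbol

L̄ = Σ pᵢ·ℓᵢ = 0.31·3 + 0.21·2 + 0.33·3 + 0.15·1 = 2.49 bits/symbol.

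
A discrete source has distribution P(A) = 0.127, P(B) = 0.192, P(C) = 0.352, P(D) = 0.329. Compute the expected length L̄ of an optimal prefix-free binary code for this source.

1.967 bits/symbol

Repeatedly combine the two least-probable nodes; the expected code length is the sum of the merged weights.
merge 127/1000 + 24/125 → 319/1000
merge 319/1000 + 329/1000 → 81/125
merge 44/125 + 81/125 → 1
L = 319/1000 + 81/125 + 1 = 1967/1000 = 1.967 bits/symbol.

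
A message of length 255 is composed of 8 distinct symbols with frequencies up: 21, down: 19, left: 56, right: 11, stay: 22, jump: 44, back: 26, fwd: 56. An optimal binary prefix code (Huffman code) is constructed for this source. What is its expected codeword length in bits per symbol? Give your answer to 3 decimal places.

Probabilities are the counts divided by 255.
Repeatedly combine the two least-probable nodes; the expected code length is the sum of the merged weights.
merge 11/255 + 19/255 → 2/17
merge 7/85 + 22/255 → 43/255
merge 26/255 + 2/17 → 56/255
merge 43/255 + 44/255 → 29/85
merge 56/255 + 56/255 → 112/255
merge 56/255 + 29/85 → 143/255
merge 112/255 + 143/255 → 1
L = 2/17 + 43/255 + 56/255 + 29/85 + 112/255 + 143/255 + 1 = 242/85 ≈ 2.847 bits/symbol.

2.847 bits/symbol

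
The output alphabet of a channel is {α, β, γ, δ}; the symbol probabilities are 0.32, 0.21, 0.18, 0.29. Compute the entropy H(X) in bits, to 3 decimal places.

1.962 bits

H = −Σ pᵢ log₂ pᵢ.
−0.32·log₂(0.32) = 0.5260
−0.21·log₂(0.21) = 0.4728
−0.18·log₂(0.18) = 0.4453
−0.29·log₂(0.29) = 0.5179
Sum ≈ 1.9621 → 1.962 bits.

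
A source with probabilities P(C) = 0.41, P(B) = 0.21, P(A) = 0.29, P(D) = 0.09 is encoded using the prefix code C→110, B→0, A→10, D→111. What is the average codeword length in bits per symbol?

L̄ = Σ pᵢ·ℓᵢ = 0.41·3 + 0.21·1 + 0.29·2 + 0.09·3 = 2.29 bits/symbol.

2.29 bits/symbol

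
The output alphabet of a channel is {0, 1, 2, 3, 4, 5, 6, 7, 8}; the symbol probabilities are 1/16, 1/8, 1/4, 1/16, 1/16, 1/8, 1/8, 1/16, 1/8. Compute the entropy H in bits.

Each probability is a power of 1/2, so log₂(1/p) is an integer.
H = Σ p·log₂(1/p) = 1/16·4 + 1/8·3 + 1/4·2 + 1/16·4 + 1/16·4 + 1/8·3 + 1/8·3 + 1/16·4 + 1/8·3 = 3 bits.

3 bits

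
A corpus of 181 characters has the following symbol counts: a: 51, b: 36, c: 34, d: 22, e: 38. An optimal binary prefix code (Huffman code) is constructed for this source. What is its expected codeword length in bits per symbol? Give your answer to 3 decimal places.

2.309 bits/symbol

Probabilities are the counts divided by 181.
Repeatedly combine the two least-probable nodes; the expected code length is the sum of the merged weights.
merge 22/181 + 34/181 → 56/181
merge 36/181 + 38/181 → 74/181
merge 51/181 + 56/181 → 107/181
merge 74/181 + 107/181 → 1
L = 56/181 + 74/181 + 107/181 + 1 = 418/181 ≈ 2.309 bits/symbol.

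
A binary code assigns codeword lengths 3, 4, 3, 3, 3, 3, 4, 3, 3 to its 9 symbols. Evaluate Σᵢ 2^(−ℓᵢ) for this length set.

With common denominator 2^4 = 16: Σ 2^(−ℓᵢ) = 2/16 + 1/16 + 2/16 + 2/16 + 2/16 + 2/16 + 1/16 + 2/16 + 2/16 = 16/16 = 1.

1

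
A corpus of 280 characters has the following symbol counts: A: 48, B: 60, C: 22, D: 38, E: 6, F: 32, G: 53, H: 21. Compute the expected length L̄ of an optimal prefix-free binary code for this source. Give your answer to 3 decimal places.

Probabilities are the counts divided by 280.
Repeatedly combine the two least-probable nodes; the expected code length is the sum of the merged weights.
merge 3/140 + 3/40 → 27/280
merge 11/140 + 27/280 → 7/40
merge 4/35 + 19/140 → 1/4
merge 6/35 + 7/40 → 97/280
merge 53/280 + 3/14 → 113/280
merge 1/4 + 97/280 → 167/280
merge 113/280 + 167/280 → 1
L = 27/280 + 7/40 + 1/4 + 97/280 + 113/280 + 167/280 + 1 = 803/280 ≈ 2.868 bits/symbol.

2.868 bits/symbol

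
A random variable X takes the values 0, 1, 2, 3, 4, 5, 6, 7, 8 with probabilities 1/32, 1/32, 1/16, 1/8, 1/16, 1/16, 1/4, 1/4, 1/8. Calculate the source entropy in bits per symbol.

2.8125 bits

Each probability is a power of 1/2, so log₂(1/p) is an integer.
H = Σ p·log₂(1/p) = 1/32·5 + 1/32·5 + 1/16·4 + 1/8·3 + 1/16·4 + 1/16·4 + 1/4·2 + 1/4·2 + 1/8·3 = 2.8125 bits.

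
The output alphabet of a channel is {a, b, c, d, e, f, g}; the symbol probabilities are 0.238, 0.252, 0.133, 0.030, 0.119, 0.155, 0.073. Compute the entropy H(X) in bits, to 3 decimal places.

2.591 bits

H = −Σ pᵢ log₂ pᵢ.
−0.238·log₂(0.238) = 0.4929
−0.252·log₂(0.252) = 0.5011
−0.133·log₂(0.133) = 0.3871
−0.030·log₂(0.030) = 0.1518
−0.119·log₂(0.119) = 0.3654
−0.155·log₂(0.155) = 0.4169
−0.073·log₂(0.073) = 0.2756
Sum ≈ 2.5908 → 2.591 bits.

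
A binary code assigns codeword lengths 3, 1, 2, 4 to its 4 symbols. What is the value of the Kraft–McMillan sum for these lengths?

0.9375

With common denominator 2^4 = 16: Σ 2^(−ℓᵢ) = 2/16 + 8/16 + 4/16 + 1/16 = 15/16 = 0.9375.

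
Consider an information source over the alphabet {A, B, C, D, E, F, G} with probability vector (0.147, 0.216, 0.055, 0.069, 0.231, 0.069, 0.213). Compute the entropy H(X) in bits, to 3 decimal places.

2.610 bits

H = −Σ pᵢ log₂ pᵢ.
−0.147·log₂(0.147) = 0.4066
−0.216·log₂(0.216) = 0.4776
−0.055·log₂(0.055) = 0.2301
−0.069·log₂(0.069) = 0.2662
−0.231·log₂(0.231) = 0.4883
−0.069·log₂(0.069) = 0.2662
−0.213·log₂(0.213) = 0.4752
Sum ≈ 2.6102 → 2.610 bits.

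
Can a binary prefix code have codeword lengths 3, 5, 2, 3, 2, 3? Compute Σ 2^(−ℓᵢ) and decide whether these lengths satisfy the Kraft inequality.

0.90625; yes

With common denominator 2^5 = 32: Σ 2^(−ℓᵢ) = 4/32 + 1/32 + 8/32 + 4/32 + 8/32 + 4/32 = 29/32 = 0.90625.
Kraft's inequality requires Σ ≤ 1; here Σ = 0.90625 ≤ 1, so such a prefix code exists.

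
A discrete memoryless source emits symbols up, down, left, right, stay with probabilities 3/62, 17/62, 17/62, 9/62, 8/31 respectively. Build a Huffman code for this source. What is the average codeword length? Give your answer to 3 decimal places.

Repeatedly combine the two least-probable nodes; the expected code length is the sum of the merged weights.
merge 3/62 + 9/62 → 6/31
merge 6/31 + 8/31 → 14/31
merge 17/62 + 17/62 → 17/31
merge 14/31 + 17/31 → 1
L = 6/31 + 14/31 + 17/31 + 1 = 68/31 ≈ 2.194 bits/symbol.

2.194 bits/symbol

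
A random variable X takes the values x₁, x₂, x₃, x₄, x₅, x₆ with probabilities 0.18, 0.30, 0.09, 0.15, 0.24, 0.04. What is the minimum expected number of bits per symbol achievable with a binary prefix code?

2.41 bits/symbol

Repeatedly combine the two least-probable nodes; the expected code length is the sum of the merged weights.
merge 1/25 + 9/100 → 13/100
merge 13/100 + 3/20 → 7/25
merge 9/50 + 6/25 → 21/50
merge 7/25 + 3/10 → 29/50
merge 21/50 + 29/50 → 1
L = 13/100 + 7/25 + 21/50 + 29/50 + 1 = 241/100 = 2.41 bits/symbol.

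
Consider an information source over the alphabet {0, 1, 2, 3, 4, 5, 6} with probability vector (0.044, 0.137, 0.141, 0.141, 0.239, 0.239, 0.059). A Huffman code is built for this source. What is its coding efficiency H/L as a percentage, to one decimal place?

Entropy H = −Σ p log₂ p ≈ 2.6161 bits.
Huffman merges: 11/250+59/1000→103/1000; 103/1000+137/1000→6/25; 141/1000+141/1000→141/500; 239/1000+239/1000→239/500; 6/25+141/500→261/500; 239/500+261/500→1. L = 21/8 ≈ 2.6250.
Efficiency = H/L = 2.6161/2.6250 = 99.7%.

99.7%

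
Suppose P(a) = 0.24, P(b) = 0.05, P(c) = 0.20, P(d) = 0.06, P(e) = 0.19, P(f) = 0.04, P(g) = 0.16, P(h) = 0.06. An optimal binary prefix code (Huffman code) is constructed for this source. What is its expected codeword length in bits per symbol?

Repeatedly combine the two least-probable nodes; the expected code length is the sum of the merged weights.
merge 1/25 + 1/20 → 9/100
merge 3/50 + 3/50 → 3/25
merge 9/100 + 3/25 → 21/100
merge 4/25 + 19/100 → 7/20
merge 1/5 + 21/100 → 41/100
merge 6/25 + 7/20 → 59/100
merge 41/100 + 59/100 → 1
L = 9/100 + 3/25 + 21/100 + 7/20 + 41/100 + 59/100 + 1 = 277/100 = 2.77 bits/symbol.

2.77 bits/symbol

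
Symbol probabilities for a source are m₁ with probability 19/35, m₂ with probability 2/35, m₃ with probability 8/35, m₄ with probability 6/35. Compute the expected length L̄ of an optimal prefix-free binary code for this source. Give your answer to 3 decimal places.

1.686 bits/symbol

Repeatedly combine the two least-probable nodes; the expected code length is the sum of the merged weights.
merge 2/35 + 6/35 → 8/35
merge 8/35 + 8/35 → 16/35
merge 16/35 + 19/35 → 1
L = 8/35 + 16/35 + 1 = 59/35 ≈ 1.686 bits/symbol.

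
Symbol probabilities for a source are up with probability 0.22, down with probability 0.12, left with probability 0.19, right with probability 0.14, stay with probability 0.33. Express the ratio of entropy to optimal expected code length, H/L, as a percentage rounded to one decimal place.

98.6%

Entropy H = −Σ p log₂ p ≈ 2.2278 bits.
Huffman merges: 3/25+7/50→13/50; 19/100+11/50→41/100; 13/50+33/100→59/100; 41/100+59/100→1. L = 113/50 ≈ 2.2600.
Efficiency = H/L = 2.2278/2.2600 = 98.6%.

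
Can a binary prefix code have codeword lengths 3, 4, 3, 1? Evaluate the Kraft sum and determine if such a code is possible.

With common denominator 2^4 = 16: Σ 2^(−ℓᵢ) = 2/16 + 1/16 + 2/16 + 8/16 = 13/16 = 0.8125.
Kraft's inequality requires Σ ≤ 1; here Σ = 0.8125 ≤ 1, so such a prefix code exists.

0.8125; yes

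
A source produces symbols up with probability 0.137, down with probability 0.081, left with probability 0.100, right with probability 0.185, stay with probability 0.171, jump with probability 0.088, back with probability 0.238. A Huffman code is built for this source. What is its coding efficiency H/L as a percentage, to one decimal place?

Entropy H = −Σ p log₂ p ≈ 2.7063 bits.
Huffman merges: 81/1000+11/125→169/1000; 1/10+137/1000→237/1000; 169/1000+171/1000→17/50; 37/200+237/1000→211/500; 119/500+17/50→289/500; 211/500+289/500→1. L = 1373/500 ≈ 2.7460.
Efficiency = H/L = 2.7063/2.7460 = 98.6%.

98.6%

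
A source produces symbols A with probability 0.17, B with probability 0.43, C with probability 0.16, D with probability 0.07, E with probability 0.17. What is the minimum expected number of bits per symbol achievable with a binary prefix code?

2.14 bits/symbol

Repeatedly combine the two least-probable nodes; the expected code length is the sum of the merged weights.
merge 7/100 + 4/25 → 23/100
merge 17/100 + 17/100 → 17/50
merge 23/100 + 17/50 → 57/100
merge 43/100 + 57/100 → 1
L = 23/100 + 17/50 + 57/100 + 1 = 107/50 = 2.14 bits/symbol.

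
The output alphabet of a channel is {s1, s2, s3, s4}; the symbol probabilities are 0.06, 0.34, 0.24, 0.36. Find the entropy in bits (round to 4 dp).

1.7975 bits

H = −Σ pᵢ log₂ pᵢ.
−0.06·log₂(0.06) = 0.2435
−0.34·log₂(0.34) = 0.5292
−0.24·log₂(0.24) = 0.4941
−0.36·log₂(0.36) = 0.5306
Sum ≈ 1.7975 → 1.7975 bits.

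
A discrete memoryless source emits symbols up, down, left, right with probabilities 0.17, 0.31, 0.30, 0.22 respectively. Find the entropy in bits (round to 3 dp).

1.960 bits

H = −Σ pᵢ log₂ pᵢ.
−0.17·log₂(0.17) = 0.4346
−0.31·log₂(0.31) = 0.5238
−0.30·log₂(0.30) = 0.5211
−0.22·log₂(0.22) = 0.4806
Sum ≈ 1.9600 → 1.960 bits.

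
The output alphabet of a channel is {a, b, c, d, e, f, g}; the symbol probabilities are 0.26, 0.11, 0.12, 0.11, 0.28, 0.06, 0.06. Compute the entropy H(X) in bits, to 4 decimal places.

H = −Σ pᵢ log₂ pᵢ.
−0.26·log₂(0.26) = 0.5053
−0.11·log₂(0.11) = 0.3503
−0.12·log₂(0.12) = 0.3671
−0.11·log₂(0.11) = 0.3503
−0.28·log₂(0.28) = 0.5142
−0.06·log₂(0.06) = 0.2435
−0.06·log₂(0.06) = 0.2435
Sum ≈ 2.5742 → 2.5742 bits.

2.5742 bits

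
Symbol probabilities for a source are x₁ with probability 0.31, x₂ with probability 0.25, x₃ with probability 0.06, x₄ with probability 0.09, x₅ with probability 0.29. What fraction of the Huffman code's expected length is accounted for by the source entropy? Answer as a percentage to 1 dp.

Entropy H = −Σ p log₂ p ≈ 2.0979 bits.
Huffman merges: 3/50+9/100→3/20; 3/20+1/4→2/5; 29/100+31/100→3/5; 2/5+3/5→1. L = 43/20 ≈ 2.1500.
Efficiency = H/L = 2.0979/2.1500 = 97.6%.

97.6%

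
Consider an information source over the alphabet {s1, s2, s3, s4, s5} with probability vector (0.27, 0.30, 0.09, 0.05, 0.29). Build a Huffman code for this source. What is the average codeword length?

Repeatedly combine the two least-probable nodes; the expected code length is the sum of the merged weights.
merge 1/20 + 9/100 → 7/50
merge 7/50 + 27/100 → 41/100
merge 29/100 + 3/10 → 59/100
merge 41/100 + 59/100 → 1
L = 7/50 + 41/100 + 59/100 + 1 = 107/50 = 2.14 bits/symbol.

2.14 bits/symbol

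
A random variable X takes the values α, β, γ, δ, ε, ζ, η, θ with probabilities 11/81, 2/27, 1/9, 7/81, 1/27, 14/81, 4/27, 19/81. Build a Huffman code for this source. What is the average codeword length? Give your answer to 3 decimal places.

Repeatedly combine the two least-probable nodes; the expected code length is the sum of the merged weights.
merge 1/27 + 2/27 → 1/9
merge 7/81 + 1/9 → 16/81
merge 1/9 + 11/81 → 20/81
merge 4/27 + 14/81 → 26/81
merge 16/81 + 19/81 → 35/81
merge 20/81 + 26/81 → 46/81
merge 35/81 + 46/81 → 1
L = 1/9 + 16/81 + 20/81 + 26/81 + 35/81 + 46/81 + 1 = 233/81 ≈ 2.877 bits/symbol.

2.877 bits/symbol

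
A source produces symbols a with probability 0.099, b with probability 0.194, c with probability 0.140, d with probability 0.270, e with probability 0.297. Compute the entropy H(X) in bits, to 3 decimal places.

2.217 bits

H = −Σ pᵢ log₂ pᵢ.
−0.099·log₂(0.099) = 0.3303
−0.194·log₂(0.194) = 0.4590
−0.140·log₂(0.140) = 0.3971
−0.270·log₂(0.270) = 0.5100
−0.297·log₂(0.297) = 0.5202
Sum ≈ 2.2166 → 2.217 bits.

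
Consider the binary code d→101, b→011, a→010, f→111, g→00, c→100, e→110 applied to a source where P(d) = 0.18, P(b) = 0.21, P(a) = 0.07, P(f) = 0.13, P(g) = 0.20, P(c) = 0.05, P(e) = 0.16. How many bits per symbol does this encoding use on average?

2.8 bits/symbol

L̄ = Σ pᵢ·ℓᵢ = 0.18·3 + 0.21·3 + 0.07·3 + 0.13·3 + 0.20·2 + 0.05·3 + 0.16·3 = 2.8 bits/symbol.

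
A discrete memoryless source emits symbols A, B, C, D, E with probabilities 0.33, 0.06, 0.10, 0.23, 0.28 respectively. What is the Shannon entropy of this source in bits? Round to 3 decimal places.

H = −Σ pᵢ log₂ pᵢ.
−0.33·log₂(0.33) = 0.5278
−0.06·log₂(0.06) = 0.2435
−0.10·log₂(0.10) = 0.3322
−0.23·log₂(0.23) = 0.4877
−0.28·log₂(0.28) = 0.5142
Sum ≈ 2.1054 → 2.105 bits.

2.105 bits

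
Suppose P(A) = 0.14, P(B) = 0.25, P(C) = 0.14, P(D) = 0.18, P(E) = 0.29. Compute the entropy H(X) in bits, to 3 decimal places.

2.257 bits

H = −Σ pᵢ log₂ pᵢ.
−0.14·log₂(0.14) = 0.3971
−0.25·log₂(0.25) = 0.5000
−0.14·log₂(0.14) = 0.3971
−0.18·log₂(0.18) = 0.4453
−0.29·log₂(0.29) = 0.5179
Sum ≈ 2.2574 → 2.257 bits.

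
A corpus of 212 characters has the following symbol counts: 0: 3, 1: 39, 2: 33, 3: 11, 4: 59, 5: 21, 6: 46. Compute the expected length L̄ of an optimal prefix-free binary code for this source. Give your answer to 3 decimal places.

Probabilities are the counts divided by 212.
Repeatedly combine the two least-probable nodes; the expected code length is the sum of the merged weights.
merge 3/212 + 11/212 → 7/106
merge 7/106 + 21/212 → 35/212
merge 33/212 + 35/212 → 17/53
merge 39/212 + 23/106 → 85/212
merge 59/212 + 17/53 → 127/212
merge 85/212 + 127/212 → 1
L = 7/106 + 35/212 + 17/53 + 85/212 + 127/212 + 1 = 541/212 ≈ 2.552 bits/symbol.

2.552 bits/symbol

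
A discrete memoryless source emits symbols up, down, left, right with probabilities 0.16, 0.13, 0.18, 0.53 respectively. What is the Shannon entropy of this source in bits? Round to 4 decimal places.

H = −Σ pᵢ log₂ pᵢ.
−0.16·log₂(0.16) = 0.4230
−0.13·log₂(0.13) = 0.3826
−0.18·log₂(0.18) = 0.4453
−0.53·log₂(0.53) = 0.4854
Sum ≈ 1.7364 → 1.7364 bits.

1.7364 bits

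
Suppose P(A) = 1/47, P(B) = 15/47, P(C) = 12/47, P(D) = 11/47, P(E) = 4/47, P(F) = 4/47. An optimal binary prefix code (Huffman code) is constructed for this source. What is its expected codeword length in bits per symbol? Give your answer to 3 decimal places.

2.298 bits/symbol

Repeatedly combine the two least-probable nodes; the expected code length is the sum of the merged weights.
merge 1/47 + 4/47 → 5/47
merge 4/47 + 5/47 → 9/47
merge 9/47 + 11/47 → 20/47
merge 12/47 + 15/47 → 27/47
merge 20/47 + 27/47 → 1
L = 5/47 + 9/47 + 20/47 + 27/47 + 1 = 108/47 ≈ 2.298 bits/symbol.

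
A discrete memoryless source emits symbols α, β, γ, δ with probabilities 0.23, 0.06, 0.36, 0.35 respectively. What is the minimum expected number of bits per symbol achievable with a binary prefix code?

Repeatedly combine the two least-probable nodes; the expected code length is the sum of the merged weights.
merge 3/50 + 23/100 → 29/100
merge 29/100 + 7/20 → 16/25
merge 9/25 + 16/25 → 1
L = 29/100 + 16/25 + 1 = 193/100 = 1.93 bits/symbol.

1.93 bits/symbol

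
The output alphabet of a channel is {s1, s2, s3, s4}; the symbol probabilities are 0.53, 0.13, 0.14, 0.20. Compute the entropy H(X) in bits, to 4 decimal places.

H = −Σ pᵢ log₂ pᵢ.
−0.53·log₂(0.53) = 0.4854
−0.13·log₂(0.13) = 0.3826
−0.14·log₂(0.14) = 0.3971
−0.20·log₂(0.20) = 0.4644
Sum ≈ 1.7296 → 1.7296 bits.

1.7296 bits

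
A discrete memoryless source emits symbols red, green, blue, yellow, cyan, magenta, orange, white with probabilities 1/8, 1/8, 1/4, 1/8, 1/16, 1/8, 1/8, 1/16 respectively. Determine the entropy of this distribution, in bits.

2.875 bits

Each probability is a power of 1/2, so log₂(1/p) is an integer.
H = Σ p·log₂(1/p) = 1/8·3 + 1/8·3 + 1/4·2 + 1/8·3 + 1/16·4 + 1/8·3 + 1/8·3 + 1/16·4 = 2.875 bits.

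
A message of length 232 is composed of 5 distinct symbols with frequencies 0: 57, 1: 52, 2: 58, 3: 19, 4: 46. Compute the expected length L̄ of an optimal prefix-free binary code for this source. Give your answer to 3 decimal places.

Probabilities are the counts divided by 232.
Repeatedly combine the two least-probable nodes; the expected code length is the sum of the merged weights.
merge 19/232 + 23/116 → 65/232
merge 13/58 + 57/232 → 109/232
merge 1/4 + 65/232 → 123/232
merge 109/232 + 123/232 → 1
L = 65/232 + 109/232 + 123/232 + 1 = 529/232 ≈ 2.280 bits/symbol.

2.280 bits/symbol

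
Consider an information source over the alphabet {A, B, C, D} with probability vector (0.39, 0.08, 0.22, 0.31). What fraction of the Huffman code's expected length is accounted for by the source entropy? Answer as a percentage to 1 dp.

Entropy H = −Σ p log₂ p ≈ 1.8257 bits.
Huffman merges: 2/25+11/50→3/10; 3/10+31/100→61/100; 39/100+61/100→1. L = 191/100 ≈ 1.9100.
Efficiency = H/L = 1.8257/1.9100 = 95.6%.

95.6%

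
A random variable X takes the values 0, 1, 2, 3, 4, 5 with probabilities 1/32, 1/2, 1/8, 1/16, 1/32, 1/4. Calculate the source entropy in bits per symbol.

Each probability is a power of 1/2, so log₂(1/p) is an integer.
H = Σ p·log₂(1/p) = 1/32·5 + 1/2·1 + 1/8·3 + 1/16·4 + 1/32·5 + 1/4·2 = 1.9375 bits.

1.9375 bits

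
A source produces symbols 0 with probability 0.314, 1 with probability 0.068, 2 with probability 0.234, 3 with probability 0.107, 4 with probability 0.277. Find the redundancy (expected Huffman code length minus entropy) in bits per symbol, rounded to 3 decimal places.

Entropy H = −Σ p log₂ p ≈ 2.1368 bits.
Huffman merges: 17/250+107/1000→7/40; 7/40+117/500→409/1000; 277/1000+157/500→591/1000; 409/1000+591/1000→1. L = 87/40 ≈ 2.1750.
L − H = 2.1750 − 2.1368 = 0.038 bits.

0.038 bits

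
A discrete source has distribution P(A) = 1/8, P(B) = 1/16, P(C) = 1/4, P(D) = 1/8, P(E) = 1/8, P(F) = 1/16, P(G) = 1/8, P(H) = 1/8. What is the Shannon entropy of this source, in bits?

2.875 bits

Each probability is a power of 1/2, so log₂(1/p) is an integer.
H = Σ p·log₂(1/p) = 1/8·3 + 1/16·4 + 1/4·2 + 1/8·3 + 1/8·3 + 1/16·4 + 1/8·3 + 1/8·3 = 2.875 bits.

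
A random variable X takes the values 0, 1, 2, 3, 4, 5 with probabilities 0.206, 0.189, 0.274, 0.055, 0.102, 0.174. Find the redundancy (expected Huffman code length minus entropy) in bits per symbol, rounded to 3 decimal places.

0.047 bits

Entropy H = −Σ p log₂ p ≈ 2.4406 bits.
Huffman merges: 11/200+51/500→157/1000; 157/1000+87/500→331/1000; 189/1000+103/500→79/200; 137/500+331/1000→121/200; 79/200+121/200→1. L = 311/125 ≈ 2.4880.
L − H = 2.4880 − 2.4406 = 0.047 bits.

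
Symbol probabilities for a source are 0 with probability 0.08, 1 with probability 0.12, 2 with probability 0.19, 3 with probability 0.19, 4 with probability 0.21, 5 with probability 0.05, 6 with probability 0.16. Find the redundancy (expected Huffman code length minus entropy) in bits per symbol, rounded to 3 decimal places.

0.049 bits

Entropy H = −Σ p log₂ p ≈ 2.6810 bits.
Huffman merges: 1/20+2/25→13/100; 3/25+13/100→1/4; 4/25+19/100→7/20; 19/100+21/100→2/5; 1/4+7/20→3/5; 2/5+3/5→1. L = 273/100 ≈ 2.7300.
L − H = 2.7300 − 2.6810 = 0.049 bits.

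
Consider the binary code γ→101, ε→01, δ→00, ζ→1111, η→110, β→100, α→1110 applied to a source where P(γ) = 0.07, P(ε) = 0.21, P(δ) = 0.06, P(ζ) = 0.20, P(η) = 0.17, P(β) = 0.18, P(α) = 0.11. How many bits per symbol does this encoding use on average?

L̄ = Σ pᵢ·ℓᵢ = 0.07·3 + 0.21·2 + 0.06·2 + 0.20·4 + 0.17·3 + 0.18·3 + 0.11·4 = 3.04 bits/symbol.

3.04 bits/symbol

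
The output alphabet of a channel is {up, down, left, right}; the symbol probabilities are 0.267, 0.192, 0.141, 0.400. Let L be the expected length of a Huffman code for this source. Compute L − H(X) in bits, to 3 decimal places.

Entropy H = −Σ p log₂ p ≈ 1.8930 bits.
Huffman merges: 141/1000+24/125→333/1000; 267/1000+333/1000→3/5; 2/5+3/5→1. L = 1933/1000 ≈ 1.9330.
L − H = 1.9330 − 1.8930 = 0.040 bits.

0.040 bits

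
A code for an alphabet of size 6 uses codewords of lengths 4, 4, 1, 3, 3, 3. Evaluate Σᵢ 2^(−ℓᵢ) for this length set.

With common denominator 2^4 = 16: Σ 2^(−ℓᵢ) = 1/16 + 1/16 + 8/16 + 2/16 + 2/16 + 2/16 = 16/16 = 1.

1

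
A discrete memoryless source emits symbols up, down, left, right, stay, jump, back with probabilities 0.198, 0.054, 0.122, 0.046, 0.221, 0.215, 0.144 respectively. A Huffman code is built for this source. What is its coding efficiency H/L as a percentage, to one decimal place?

Entropy H = −Σ p log₂ p ≈ 2.6253 bits.
Huffman merges: 23/500+27/500→1/10; 1/10+61/500→111/500; 18/125+99/500→171/500; 43/200+221/1000→109/250; 111/500+171/500→141/250; 109/250+141/250→1. L = 333/125 ≈ 2.6640.
Efficiency = H/L = 2.6253/2.6640 = 98.5%.

98.5%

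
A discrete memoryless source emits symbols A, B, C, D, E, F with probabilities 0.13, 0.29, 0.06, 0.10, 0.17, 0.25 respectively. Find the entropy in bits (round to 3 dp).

2.411 bits

H = −Σ pᵢ log₂ pᵢ.
−0.13·log₂(0.13) = 0.3826
−0.29·log₂(0.29) = 0.5179
−0.06·log₂(0.06) = 0.2435
−0.10·log₂(0.10) = 0.3322
−0.17·log₂(0.17) = 0.4346
−0.25·log₂(0.25) = 0.5000
Sum ≈ 2.4109 → 2.411 bits.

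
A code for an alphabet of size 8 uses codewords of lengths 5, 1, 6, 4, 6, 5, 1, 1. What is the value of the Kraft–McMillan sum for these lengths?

With common denominator 2^6 = 64: Σ 2^(−ℓᵢ) = 2/64 + 32/64 + 1/64 + 4/64 + 1/64 + 2/64 + 32/64 + 32/64 = 106/64 = 1.65625.

1.65625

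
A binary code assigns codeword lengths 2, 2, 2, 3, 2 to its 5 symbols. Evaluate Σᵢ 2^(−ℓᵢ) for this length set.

1.125

With common denominator 2^3 = 8: Σ 2^(−ℓᵢ) = 2/8 + 2/8 + 2/8 + 1/8 + 2/8 = 9/8 = 1.125.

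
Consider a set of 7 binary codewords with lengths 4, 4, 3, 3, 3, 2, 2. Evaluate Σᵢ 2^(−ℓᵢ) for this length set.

1

With common denominator 2^4 = 16: Σ 2^(−ℓᵢ) = 1/16 + 1/16 + 2/16 + 2/16 + 2/16 + 4/16 + 4/16 = 16/16 = 1.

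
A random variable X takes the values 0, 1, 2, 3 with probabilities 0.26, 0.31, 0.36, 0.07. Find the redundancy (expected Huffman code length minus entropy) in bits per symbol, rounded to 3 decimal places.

0.142 bits

Entropy H = −Σ p log₂ p ≈ 1.8283 bits.
Huffman merges: 7/100+13/50→33/100; 31/100+33/100→16/25; 9/25+16/25→1. L = 197/100 ≈ 1.9700.
L − H = 1.9700 − 1.8283 = 0.142 bits.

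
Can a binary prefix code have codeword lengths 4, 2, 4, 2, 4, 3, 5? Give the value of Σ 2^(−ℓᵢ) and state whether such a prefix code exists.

With common denominator 2^5 = 32: Σ 2^(−ℓᵢ) = 2/32 + 8/32 + 2/32 + 8/32 + 2/32 + 4/32 + 1/32 = 27/32 = 0.84375.
Kraft's inequality requires Σ ≤ 1; here Σ = 0.84375 ≤ 1, so such a prefix code exists.

0.84375; yes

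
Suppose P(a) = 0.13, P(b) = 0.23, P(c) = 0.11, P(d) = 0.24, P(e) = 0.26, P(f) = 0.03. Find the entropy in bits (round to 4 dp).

H = −Σ pᵢ log₂ pᵢ.
−0.13·log₂(0.13) = 0.3826
−0.23·log₂(0.23) = 0.4877
−0.11·log₂(0.11) = 0.3503
−0.24·log₂(0.24) = 0.4941
−0.26·log₂(0.26) = 0.5053
−0.03·log₂(0.03) = 0.1518
Sum ≈ 2.3718 → 2.3718 bits.

2.3718 bits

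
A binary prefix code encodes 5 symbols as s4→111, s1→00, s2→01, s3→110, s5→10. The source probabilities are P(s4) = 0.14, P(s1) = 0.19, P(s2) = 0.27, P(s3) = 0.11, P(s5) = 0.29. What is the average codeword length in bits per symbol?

L̄ = Σ pᵢ·ℓᵢ = 0.14·3 + 0.19·2 + 0.27·2 + 0.11·3 + 0.29·2 = 2.25 bits/symbol.

2.25 bits/symbol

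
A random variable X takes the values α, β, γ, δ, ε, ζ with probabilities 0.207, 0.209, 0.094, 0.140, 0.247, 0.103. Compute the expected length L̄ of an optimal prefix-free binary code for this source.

2.534 bits/symbol

Repeatedly combine the two least-probable nodes; the expected code length is the sum of the merged weights.
merge 47/500 + 103/1000 → 197/1000
merge 7/50 + 197/1000 → 337/1000
merge 207/1000 + 209/1000 → 52/125
merge 247/1000 + 337/1000 → 73/125
merge 52/125 + 73/125 → 1
L = 197/1000 + 337/1000 + 52/125 + 73/125 + 1 = 1267/500 = 2.534 bits/symbol.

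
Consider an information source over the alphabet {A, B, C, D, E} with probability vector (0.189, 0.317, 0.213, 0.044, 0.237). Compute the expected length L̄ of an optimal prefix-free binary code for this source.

2.233 bits/symbol

Repeatedly combine the two least-probable nodes; the expected code length is the sum of the merged weights.
merge 11/250 + 189/1000 → 233/1000
merge 213/1000 + 233/1000 → 223/500
merge 237/1000 + 317/1000 → 277/500
merge 223/500 + 277/500 → 1
L = 233/1000 + 223/500 + 277/500 + 1 = 2233/1000 = 2.233 bits/symbol.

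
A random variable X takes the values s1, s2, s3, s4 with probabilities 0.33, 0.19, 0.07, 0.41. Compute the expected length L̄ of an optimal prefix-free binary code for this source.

Repeatedly combine the two least-probable nodes; the expected code length is the sum of the merged weights.
merge 7/100 + 19/100 → 13/50
merge 13/50 + 33/100 → 59/100
merge 41/100 + 59/100 → 1
L = 13/50 + 59/100 + 1 = 37/20 = 1.85 bits/symbol.

1.85 bits/symbol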